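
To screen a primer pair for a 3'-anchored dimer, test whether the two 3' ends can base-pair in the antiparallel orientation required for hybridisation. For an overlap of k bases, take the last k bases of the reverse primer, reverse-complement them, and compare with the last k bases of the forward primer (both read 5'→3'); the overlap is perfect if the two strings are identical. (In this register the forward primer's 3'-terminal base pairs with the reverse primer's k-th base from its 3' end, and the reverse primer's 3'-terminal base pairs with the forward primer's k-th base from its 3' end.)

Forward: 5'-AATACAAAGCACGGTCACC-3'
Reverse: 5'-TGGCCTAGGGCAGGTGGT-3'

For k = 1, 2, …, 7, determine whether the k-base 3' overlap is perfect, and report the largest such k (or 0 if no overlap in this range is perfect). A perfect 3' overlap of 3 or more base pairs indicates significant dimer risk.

Last 7 bases (5'→3') — forward …GGTCACC, reverse …AGGTGGT.
Reverse complement of the reverse primer's last 7 bases: ACCACCT; its first k bases are the reverse complement of the reverse primer's last k bases, so a perfect k-base overlap needs the forward primer's last k bases to equal them.
Comparing (forward last k vs required): k=1: C vs A ✗; k=2: CC vs AC ✗; k=3: ACC vs ACC ✓; k=4: CACC vs ACCA ✗; k=5: TCACC vs ACCAC ✗; k=6: GTCACC vs ACCACC ✗; k=7: GGTCACC vs ACCACCT ✗.
Only k = 3 is perfect, so the longest perfect 3' overlap is 3.

Longest perfect overlap: 3 complementary base pairs; significant dimer risk (threshold 3).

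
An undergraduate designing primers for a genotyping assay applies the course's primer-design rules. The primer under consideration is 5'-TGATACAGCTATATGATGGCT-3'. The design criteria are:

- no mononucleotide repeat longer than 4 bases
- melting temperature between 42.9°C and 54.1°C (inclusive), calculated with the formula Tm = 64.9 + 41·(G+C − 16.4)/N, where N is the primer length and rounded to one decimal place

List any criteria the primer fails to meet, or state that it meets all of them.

Meets all criteria.

Base counts: A=6, T=7, G=5, C=3 (length 21).
homopolymer run: longest run = 2 ✓
Tm: Tm = 64.9 + 41·(8 − 16.4)/21 = 48.5°C ✓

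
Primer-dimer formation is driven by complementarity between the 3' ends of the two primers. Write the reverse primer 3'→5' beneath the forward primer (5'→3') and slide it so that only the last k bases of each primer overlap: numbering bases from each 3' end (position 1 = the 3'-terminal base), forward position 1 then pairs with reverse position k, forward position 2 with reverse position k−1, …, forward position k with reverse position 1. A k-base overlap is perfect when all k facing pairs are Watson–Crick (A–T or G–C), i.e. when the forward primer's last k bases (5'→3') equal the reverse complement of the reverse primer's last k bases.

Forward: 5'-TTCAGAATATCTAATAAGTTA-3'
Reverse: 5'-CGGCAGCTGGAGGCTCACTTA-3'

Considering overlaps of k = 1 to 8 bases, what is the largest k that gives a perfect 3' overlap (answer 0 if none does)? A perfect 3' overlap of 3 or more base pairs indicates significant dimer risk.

Last 8 bases (5'→3') — forward …ATAAGTTA, reverse …CTCACTTA.
Reverse complement of the reverse primer's last 8 bases: TAAGTGAG; its first k bases are the reverse complement of the reverse primer's last k bases, so a perfect k-base overlap needs the forward primer's last k bases to equal them.
Comparing (forward last k vs required): k=1: A vs T ✗; k=2: TA vs TA ✓; k=3: TTA vs TAA ✗; k=4: GTTA vs TAAG ✗; k=5: AGTTA vs TAAGT ✗; k=6: AAGTTA vs TAAGTG ✗; k=7: TAAGTTA vs TAAGTGA ✗; k=8: ATAAGTTA vs TAAGTGAG ✗.
Only k = 2 is perfect, so the longest perfect 3' overlap is 2.

Longest perfect overlap: 2 complementary base pairs; below the dimer-risk threshold (threshold 3).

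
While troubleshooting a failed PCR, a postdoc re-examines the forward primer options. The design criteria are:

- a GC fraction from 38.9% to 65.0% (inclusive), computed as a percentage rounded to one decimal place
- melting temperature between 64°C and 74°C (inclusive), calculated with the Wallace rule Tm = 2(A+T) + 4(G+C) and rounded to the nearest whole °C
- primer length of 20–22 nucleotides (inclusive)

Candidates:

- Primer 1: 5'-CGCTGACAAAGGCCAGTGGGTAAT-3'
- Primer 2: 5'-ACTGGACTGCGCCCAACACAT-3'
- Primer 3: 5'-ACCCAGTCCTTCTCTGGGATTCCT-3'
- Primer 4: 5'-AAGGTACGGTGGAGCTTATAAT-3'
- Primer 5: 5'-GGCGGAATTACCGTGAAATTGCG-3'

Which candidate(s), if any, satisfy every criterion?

Primer 1 (24 nt, A=7 T=4 G=8 C=5): GC 13/24 = 54.2% ✓; Tm = 2·11 + 4·13 = 74°C ✓; length 24, outside 20–22 ✗ — fails.
Primer 2 (21 nt, A=6 T=3 G=4 C=8): GC 12/21 = 57.1% ✓; Tm = 2·9 + 4·12 = 66°C ✓; length 21 ✓ — passes.
Primer 3 (24 nt, A=3 T=8 G=4 C=9): GC 13/24 = 54.2% ✓; Tm = 2·11 + 4·13 = 74°C ✓; length 24, outside 20–22 ✗ — fails.
Primer 4 (22 nt, A=7 T=6 G=7 C=2): GC 9/22 = 40.9% ✓; Tm = 2·13 + 4·9 = 62°C, outside 64–74°C ✗; length 22 ✓ — fails.
Primer 5 (23 nt, A=6 T=5 G=8 C=4): GC 12/23 = 52.2% ✓; Tm = 2·11 + 4·12 = 70°C ✓; length 23, outside 20–22 ✗ — fails.

Primer 2 only.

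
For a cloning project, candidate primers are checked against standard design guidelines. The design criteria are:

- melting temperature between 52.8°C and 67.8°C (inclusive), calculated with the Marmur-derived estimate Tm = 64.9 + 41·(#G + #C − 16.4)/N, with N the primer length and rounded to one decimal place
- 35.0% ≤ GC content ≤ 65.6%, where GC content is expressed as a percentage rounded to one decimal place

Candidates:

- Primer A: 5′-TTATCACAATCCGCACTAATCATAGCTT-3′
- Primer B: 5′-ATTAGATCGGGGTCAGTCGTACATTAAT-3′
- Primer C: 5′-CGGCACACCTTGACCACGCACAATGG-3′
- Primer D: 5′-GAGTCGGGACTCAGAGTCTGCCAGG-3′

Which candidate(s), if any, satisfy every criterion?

Primer A (28 nt, A=9 T=9 G=2 C=8): Tm = 64.9 + 41·(10 − 16.4)/28 = 55.5°C ✓; GC 10/28 = 35.7% ✓ — passes.
Primer B (28 nt, A=8 T=9 G=7 C=4): Tm = 64.9 + 41·(11 − 16.4)/28 = 57.0°C ✓; GC 11/28 = 39.3% ✓ — passes.
Primer C (26 nt, A=7 T=3 G=6 C=10): Tm = 64.9 + 41·(16 − 16.4)/26 = 64.3°C ✓; GC 16/26 = 61.5% ✓ — passes.
Primer D (25 nt, A=5 T=4 G=10 C=6): Tm = 64.9 + 41·(16 − 16.4)/25 = 64.2°C ✓; GC 16/25 = 64.0% ✓ — passes.

Primer A, Primer B, Primer C and Primer D.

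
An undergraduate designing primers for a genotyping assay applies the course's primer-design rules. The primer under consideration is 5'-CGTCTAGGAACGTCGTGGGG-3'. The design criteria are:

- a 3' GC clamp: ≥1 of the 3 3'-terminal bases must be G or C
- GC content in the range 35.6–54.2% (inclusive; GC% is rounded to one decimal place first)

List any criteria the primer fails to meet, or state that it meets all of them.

Fails: GC content.

Base counts: A=3, T=4, G=9, C=4 (length 20).
GC clamp: 3' end GGG has 3 G/C ✓
GC content: GC 13/20 = 65.0%, outside 35.6–54.2% ✗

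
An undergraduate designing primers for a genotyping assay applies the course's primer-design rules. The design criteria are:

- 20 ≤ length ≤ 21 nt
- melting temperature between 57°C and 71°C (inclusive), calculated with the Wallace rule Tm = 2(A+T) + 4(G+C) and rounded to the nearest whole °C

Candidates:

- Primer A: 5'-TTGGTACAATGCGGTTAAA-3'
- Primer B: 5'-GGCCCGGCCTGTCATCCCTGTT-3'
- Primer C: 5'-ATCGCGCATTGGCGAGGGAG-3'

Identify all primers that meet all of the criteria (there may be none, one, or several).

Primer A (19 nt, A=6 T=6 G=5 C=2): length 19, outside 20–21 ✗; Tm = 2·12 + 4·7 = 52°C, outside 57–71°C ✗ — fails.
Primer B (22 nt, A=1 T=6 G=6 C=9): length 22, outside 20–21 ✗; Tm = 2·7 + 4·15 = 74°C, outside 57–71°C ✗ — fails.
Primer C (20 nt, A=4 T=3 G=9 C=4): length 20 ✓; Tm = 2·7 + 4·13 = 66°C ✓ — passes.

Primer C only.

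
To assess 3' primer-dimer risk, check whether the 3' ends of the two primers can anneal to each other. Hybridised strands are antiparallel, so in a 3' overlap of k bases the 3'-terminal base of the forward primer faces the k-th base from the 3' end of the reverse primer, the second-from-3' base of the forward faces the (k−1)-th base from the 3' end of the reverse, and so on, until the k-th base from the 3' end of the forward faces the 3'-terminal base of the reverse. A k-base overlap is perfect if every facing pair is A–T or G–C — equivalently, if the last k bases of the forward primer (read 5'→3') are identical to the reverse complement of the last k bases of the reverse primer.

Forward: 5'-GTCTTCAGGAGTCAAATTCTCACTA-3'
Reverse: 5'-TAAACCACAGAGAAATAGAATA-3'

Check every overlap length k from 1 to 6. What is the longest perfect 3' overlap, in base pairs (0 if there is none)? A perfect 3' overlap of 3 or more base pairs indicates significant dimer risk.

Longest perfect overlap: 2 complementary base pairs; below the dimer-risk threshold (threshold 3).

Last 6 bases (5'→3') — forward …TCACTA, reverse …AGAATA.
Reverse complement of the reverse primer's last 6 bases: TATTCT; its first k bases are the reverse complement of the reverse primer's last k bases, so a perfect k-base overlap needs the forward primer's last k bases to equal them.
Comparing (forward last k vs required): k=1: A vs T ✗; k=2: TA vs TA ✓; k=3: CTA vs TAT ✗; k=4: ACTA vs TATT ✗; k=5: CACTA vs TATTC ✗; k=6: TCACTA vs TATTCT ✗.
Only k = 2 is perfect, so the longest perfect 3' overlap is 2.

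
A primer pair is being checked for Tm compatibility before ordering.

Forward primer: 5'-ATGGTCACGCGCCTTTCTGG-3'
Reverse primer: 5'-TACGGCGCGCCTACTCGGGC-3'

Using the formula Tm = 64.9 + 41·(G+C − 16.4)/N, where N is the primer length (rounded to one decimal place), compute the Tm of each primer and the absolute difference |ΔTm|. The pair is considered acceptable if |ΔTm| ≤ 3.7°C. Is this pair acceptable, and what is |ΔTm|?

|ΔTm| = 6.1°C; the pair is not acceptable.

Forward: G+C = 12, N = 20 → Tm = 64.9 + 41·(12 − 16.4)/20 = 55.9°C.
Reverse: G+C = 15, N = 20 → Tm = 64.9 + 41·(15 − 16.4)/20 = 62.0°C.
|ΔTm| = |55.9 − 62.0| = 6.1°C, > 3.7°C.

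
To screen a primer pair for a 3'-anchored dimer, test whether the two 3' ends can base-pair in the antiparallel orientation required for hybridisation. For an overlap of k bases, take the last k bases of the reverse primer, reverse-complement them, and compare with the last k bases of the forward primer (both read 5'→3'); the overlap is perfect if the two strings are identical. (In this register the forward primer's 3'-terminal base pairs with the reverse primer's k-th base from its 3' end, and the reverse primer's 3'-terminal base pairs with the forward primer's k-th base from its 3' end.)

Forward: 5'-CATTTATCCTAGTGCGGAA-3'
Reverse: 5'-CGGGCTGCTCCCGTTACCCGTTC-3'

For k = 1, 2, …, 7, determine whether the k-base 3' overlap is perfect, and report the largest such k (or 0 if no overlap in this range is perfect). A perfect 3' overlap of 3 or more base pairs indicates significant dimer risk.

Last 7 bases (5'→3') — forward …TGCGGAA, reverse …CCCGTTC.
Reverse complement of the reverse primer's last 7 bases: GAACGGG; its first k bases are the reverse complement of the reverse primer's last k bases, so a perfect k-base overlap needs the forward primer's last k bases to equal them.
Comparing (forward last k vs required): k=1: A vs G ✗; k=2: AA vs GA ✗; k=3: GAA vs GAA ✓; k=4: GGAA vs GAAC ✗; k=5: CGGAA vs GAACG ✗; k=6: GCGGAA vs GAACGG ✗; k=7: TGCGGAA vs GAACGGG ✗.
Only k = 3 is perfect, so the longest perfect 3' overlap is 3.

Longest perfect overlap: 3 complementary base pairs; significant dimer risk (threshold 3).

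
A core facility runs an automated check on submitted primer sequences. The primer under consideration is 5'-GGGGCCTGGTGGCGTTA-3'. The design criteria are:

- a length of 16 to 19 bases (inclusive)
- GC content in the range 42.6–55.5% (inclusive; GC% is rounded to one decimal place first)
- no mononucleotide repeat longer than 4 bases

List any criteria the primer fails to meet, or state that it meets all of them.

Fails: GC content.

Base counts: A=1, T=4, G=9, C=3 (length 17).
length: length 17 ✓
GC content: GC 12/17 = 70.6%, outside 42.6–55.5% ✗
homopolymer run: longest run = 4 ✓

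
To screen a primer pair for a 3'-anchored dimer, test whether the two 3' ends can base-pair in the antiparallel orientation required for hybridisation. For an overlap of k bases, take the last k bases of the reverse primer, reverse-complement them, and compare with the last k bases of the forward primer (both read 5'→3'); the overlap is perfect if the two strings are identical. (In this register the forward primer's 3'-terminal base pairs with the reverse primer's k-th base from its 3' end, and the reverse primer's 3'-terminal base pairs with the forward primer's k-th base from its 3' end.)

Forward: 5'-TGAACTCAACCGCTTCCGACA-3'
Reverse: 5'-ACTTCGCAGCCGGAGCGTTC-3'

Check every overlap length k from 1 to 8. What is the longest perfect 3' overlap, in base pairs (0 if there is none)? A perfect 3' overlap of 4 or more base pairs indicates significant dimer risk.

Longest perfect overlap: 0 complementary base pairs; below the dimer-risk threshold (threshold 4).

Last 8 bases (5'→3') — forward …TTCCGACA, reverse …GAGCGTTC.
Reverse complement of the reverse primer's last 8 bases: GAACGCTC; its first k bases are the reverse complement of the reverse primer's last k bases, so a perfect k-base overlap needs the forward primer's last k bases to equal them.
Comparing (forward last k vs required): k=1: A vs G ✗; k=2: CA vs GA ✗; k=3: ACA vs GAA ✗; k=4: GACA vs GAAC ✗; k=5: CGACA vs GAACG ✗; k=6: CCGACA vs GAACGC ✗; k=7: TCCGACA vs GAACGCT ✗; k=8: TTCCGACA vs GAACGCTC ✗.
No overlap length from 1 to 8 is perfect, so the longest perfect 3' overlap is 0.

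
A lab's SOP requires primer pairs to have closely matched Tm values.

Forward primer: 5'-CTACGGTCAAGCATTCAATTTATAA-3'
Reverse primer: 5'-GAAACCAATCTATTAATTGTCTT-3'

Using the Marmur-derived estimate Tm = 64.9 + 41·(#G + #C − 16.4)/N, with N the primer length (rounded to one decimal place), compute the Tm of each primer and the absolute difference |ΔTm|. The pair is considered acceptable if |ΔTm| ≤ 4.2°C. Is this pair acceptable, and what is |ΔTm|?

|ΔTm| = 4.7°C; the pair is not acceptable.

Forward: G+C = 8, N = 25 → Tm = 64.9 + 41·(8 − 16.4)/25 = 51.1°C.
Reverse: G+C = 6, N = 23 → Tm = 64.9 + 41·(6 − 16.4)/23 = 46.4°C.
|ΔTm| = |51.1 − 46.4| = 4.7°C, > 4.2°C.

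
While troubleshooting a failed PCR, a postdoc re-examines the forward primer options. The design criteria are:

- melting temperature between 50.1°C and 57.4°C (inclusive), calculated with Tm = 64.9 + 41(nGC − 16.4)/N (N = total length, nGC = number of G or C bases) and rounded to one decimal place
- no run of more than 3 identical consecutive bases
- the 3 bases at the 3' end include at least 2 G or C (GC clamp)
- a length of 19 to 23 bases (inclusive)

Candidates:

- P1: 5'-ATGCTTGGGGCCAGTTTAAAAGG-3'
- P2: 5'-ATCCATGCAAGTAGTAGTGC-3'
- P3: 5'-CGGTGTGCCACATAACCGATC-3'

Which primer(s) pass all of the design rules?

None of the candidates satisfy all criteria.

P1 (23 nt, A=6 T=6 G=8 C=3): Tm = 64.9 + 41·(11 − 16.4)/23 = 55.3°C ✓; longest run = 4, exceeds 3 ✗; 3' end AGG has 2 G/C ✓; length 23 ✓ — fails.
P2 (20 nt, A=6 T=5 G=5 C=4): Tm = 64.9 + 41·(9 − 16.4)/20 = 49.7°C, outside 50.1–57.4°C ✗; longest run = 2 ✓; 3' end TGC has 2 G/C ✓; length 20 ✓ — fails.
P3 (21 nt, A=5 T=4 G=5 C=7): Tm = 64.9 + 41·(12 − 16.4)/21 = 56.3°C ✓; longest run = 2 ✓; 3' end ATC has 1 G/C, need ≥2 ✗; length 21 ✓ — fails.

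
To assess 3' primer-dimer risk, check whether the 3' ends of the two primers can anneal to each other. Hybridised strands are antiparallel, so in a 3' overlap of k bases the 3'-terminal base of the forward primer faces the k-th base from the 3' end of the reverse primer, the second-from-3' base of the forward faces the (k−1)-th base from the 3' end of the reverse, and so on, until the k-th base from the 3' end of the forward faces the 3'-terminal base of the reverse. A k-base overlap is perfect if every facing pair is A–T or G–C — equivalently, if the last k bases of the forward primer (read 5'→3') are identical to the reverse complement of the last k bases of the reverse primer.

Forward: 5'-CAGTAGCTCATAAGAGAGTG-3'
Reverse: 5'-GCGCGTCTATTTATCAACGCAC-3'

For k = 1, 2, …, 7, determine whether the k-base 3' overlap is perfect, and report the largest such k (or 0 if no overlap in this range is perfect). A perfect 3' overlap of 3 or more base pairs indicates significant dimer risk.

Last 7 bases (5'→3') — forward …GAGAGTG, reverse …AACGCAC.
Reverse complement of the reverse primer's last 7 bases: GTGCGTT; its first k bases are the reverse complement of the reverse primer's last k bases, so a perfect k-base overlap needs the forward primer's last k bases to equal them.
Comparing (forward last k vs required): k=1: G vs G ✓; k=2: TG vs GT ✗; k=3: GTG vs GTG ✓; k=4: AGTG vs GTGC ✗; k=5: GAGTG vs GTGCG ✗; k=6: AGAGTG vs GTGCGT ✗; k=7: GAGAGTG vs GTGCGTT ✗.
Perfect overlaps at k = 1, 3; the largest is 3.

Longest perfect overlap: 3 complementary base pairs; significant dimer risk (threshold 3).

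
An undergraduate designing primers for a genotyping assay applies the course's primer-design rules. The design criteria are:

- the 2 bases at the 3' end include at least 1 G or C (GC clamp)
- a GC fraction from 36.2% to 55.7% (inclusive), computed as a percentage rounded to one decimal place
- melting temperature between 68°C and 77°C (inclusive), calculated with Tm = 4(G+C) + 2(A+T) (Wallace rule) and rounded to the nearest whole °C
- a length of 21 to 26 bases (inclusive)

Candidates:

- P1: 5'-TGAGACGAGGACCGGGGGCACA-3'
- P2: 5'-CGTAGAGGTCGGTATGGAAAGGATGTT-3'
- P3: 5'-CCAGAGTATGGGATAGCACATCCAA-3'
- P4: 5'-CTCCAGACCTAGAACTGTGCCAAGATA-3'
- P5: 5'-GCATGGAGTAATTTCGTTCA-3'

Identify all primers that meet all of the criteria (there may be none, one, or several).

P1 (22 nt, A=6 T=1 G=10 C=5): 3' end CA has 1 G/C ✓; GC 15/22 = 68.2%, outside 36.2–55.7% ✗; Tm = 2·7 + 4·15 = 74°C ✓; length 22 ✓ — fails.
P2 (27 nt, A=7 T=7 G=11 C=2): 3' end TT has 0 G/C, need ≥1 ✗; GC 13/27 = 48.1% ✓; Tm = 2·14 + 4·13 = 80°C, outside 68–77°C ✗; length 27, outside 21–26 ✗ — fails.
P3 (25 nt, A=9 T=4 G=6 C=6): 3' end AA has 0 G/C, need ≥1 ✗; GC 12/25 = 48.0% ✓; Tm = 2·13 + 4·12 = 74°C ✓; length 25 ✓ — fails.
P4 (27 nt, A=9 T=5 G=5 C=8): 3' end TA has 0 G/C, need ≥1 ✗; GC 13/27 = 48.1% ✓; Tm = 2·14 + 4·13 = 80°C, outside 68–77°C ✗; length 27, outside 21–26 ✗ — fails.
P5 (20 nt, A=5 T=7 G=5 C=3): 3' end CA has 1 G/C ✓; GC 8/20 = 40.0% ✓; Tm = 2·12 + 4·8 = 56°C, outside 68–77°C ✗; length 20, outside 21–26 ✗ — fails.

None of the candidates satisfy all criteria.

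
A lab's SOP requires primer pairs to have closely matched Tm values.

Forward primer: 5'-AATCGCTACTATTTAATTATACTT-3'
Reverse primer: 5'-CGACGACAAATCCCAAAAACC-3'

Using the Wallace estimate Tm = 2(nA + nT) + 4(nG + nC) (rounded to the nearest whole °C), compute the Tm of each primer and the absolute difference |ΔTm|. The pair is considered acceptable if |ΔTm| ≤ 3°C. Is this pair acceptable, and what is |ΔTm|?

Forward: A=8 T=11 G=1 C=4 → Tm = 2·19 + 4·5 = 58°C.
Reverse: A=10 T=1 G=2 C=8 → Tm = 2·11 + 4·10 = 62°C.
|ΔTm| = |58 − 62| = 4°C, > 3°C.

|ΔTm| = 4°C; the pair is not acceptable.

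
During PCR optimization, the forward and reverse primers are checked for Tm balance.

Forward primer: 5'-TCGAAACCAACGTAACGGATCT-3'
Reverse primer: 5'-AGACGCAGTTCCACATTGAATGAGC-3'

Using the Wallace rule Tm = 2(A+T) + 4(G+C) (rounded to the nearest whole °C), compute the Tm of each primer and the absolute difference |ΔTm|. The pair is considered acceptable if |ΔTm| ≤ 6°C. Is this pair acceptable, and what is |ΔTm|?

|ΔTm| = 10°C; the pair is not acceptable.

Forward: A=8 T=4 G=4 C=6 → Tm = 2·12 + 4·10 = 64°C.
Reverse: A=8 T=5 G=6 C=6 → Tm = 2·13 + 4·12 = 74°C.
|ΔTm| = |64 − 74| = 10°C, > 6°C.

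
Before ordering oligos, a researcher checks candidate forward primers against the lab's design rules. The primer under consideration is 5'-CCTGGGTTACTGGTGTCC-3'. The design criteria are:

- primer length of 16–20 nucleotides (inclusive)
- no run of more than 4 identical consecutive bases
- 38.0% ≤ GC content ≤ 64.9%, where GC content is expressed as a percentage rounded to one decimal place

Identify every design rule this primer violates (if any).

Base counts: A=1, T=6, G=6, C=5 (length 18).
length: length 18 ✓
homopolymer run: longest run = 3 ✓
GC content: GC 11/18 = 61.1% ✓

Meets all criteria.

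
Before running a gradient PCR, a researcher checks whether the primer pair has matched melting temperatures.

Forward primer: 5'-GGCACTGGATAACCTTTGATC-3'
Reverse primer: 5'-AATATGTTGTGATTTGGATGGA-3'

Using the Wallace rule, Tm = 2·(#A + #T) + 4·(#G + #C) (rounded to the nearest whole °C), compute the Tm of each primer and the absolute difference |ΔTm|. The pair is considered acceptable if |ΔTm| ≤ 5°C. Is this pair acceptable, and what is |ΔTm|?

|ΔTm| = 4°C; the pair is acceptable.

Forward: A=5 T=6 G=5 C=5 → Tm = 2·11 + 4·10 = 62°C.
Reverse: A=6 T=9 G=7 C=0 → Tm = 2·15 + 4·7 = 58°C.
|ΔTm| = |62 − 58| = 4°C, ≤ 5°C.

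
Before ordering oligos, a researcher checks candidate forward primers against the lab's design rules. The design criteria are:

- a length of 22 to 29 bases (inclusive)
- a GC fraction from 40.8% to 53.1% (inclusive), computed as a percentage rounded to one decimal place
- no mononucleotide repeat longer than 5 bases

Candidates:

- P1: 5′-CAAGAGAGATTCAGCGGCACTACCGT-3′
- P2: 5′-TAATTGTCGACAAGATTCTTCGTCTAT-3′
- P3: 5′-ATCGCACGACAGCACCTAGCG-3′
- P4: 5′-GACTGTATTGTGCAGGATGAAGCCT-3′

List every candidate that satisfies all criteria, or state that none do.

P4 only.

P1 (26 nt, A=8 T=4 G=7 C=7): length 26 ✓; GC 14/26 = 53.8%, outside 40.8–53.1% ✗; longest run = 2 ✓ — fails.
P2 (27 nt, A=7 T=11 G=4 C=5): length 27 ✓; GC 9/27 = 33.3%, outside 40.8–53.1% ✗; longest run = 2 ✓ — fails.
P3 (21 nt, A=6 T=2 G=5 C=8): length 21, outside 22–29 ✗; GC 13/21 = 61.9%, outside 40.8–53.1% ✗; longest run = 2 ✓ — fails.
P4 (25 nt, A=6 T=7 G=8 C=4): length 25 ✓; GC 12/25 = 48.0% ✓; longest run = 2 ✓ — passes.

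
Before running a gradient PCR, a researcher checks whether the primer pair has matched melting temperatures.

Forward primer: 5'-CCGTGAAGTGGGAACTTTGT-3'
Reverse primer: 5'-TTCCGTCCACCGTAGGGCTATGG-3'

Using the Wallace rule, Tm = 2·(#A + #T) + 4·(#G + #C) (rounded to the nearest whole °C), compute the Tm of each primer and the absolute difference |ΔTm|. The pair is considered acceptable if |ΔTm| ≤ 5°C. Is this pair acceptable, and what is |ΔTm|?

Forward: A=4 T=6 G=7 C=3 → Tm = 2·10 + 4·10 = 60°C.
Reverse: A=3 T=6 G=7 C=7 → Tm = 2·9 + 4·14 = 74°C.
|ΔTm| = |60 − 74| = 14°C, > 5°C.

|ΔTm| = 14°C; the pair is not acceptable.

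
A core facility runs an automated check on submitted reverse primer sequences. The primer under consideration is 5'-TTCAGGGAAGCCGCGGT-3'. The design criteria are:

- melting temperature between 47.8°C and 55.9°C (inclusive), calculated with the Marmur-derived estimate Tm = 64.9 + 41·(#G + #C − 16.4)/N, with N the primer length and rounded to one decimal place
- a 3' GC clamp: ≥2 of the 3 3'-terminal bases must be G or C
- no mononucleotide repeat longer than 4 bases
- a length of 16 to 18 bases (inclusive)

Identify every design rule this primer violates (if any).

Base counts: A=3, T=3, G=7, C=4 (length 17).
Tm: Tm = 64.9 + 41·(11 − 16.4)/17 = 51.9°C ✓
GC clamp: 3' end GGT has 2 G/C ✓
homopolymer run: longest run = 3 ✓
length: length 17 ✓

Meets all criteria.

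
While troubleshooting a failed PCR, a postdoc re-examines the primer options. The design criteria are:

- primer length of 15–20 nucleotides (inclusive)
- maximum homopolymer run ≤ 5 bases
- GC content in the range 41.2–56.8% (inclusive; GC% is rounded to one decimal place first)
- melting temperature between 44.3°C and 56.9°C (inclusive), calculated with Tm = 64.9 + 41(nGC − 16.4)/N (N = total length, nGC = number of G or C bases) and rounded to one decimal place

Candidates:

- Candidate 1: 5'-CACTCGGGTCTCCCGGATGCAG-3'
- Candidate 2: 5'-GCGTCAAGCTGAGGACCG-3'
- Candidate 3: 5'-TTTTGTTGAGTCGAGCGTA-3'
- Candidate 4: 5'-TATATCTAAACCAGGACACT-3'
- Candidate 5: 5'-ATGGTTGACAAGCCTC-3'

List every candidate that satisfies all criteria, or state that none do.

Candidate 3 only.

Candidate 1 (22 nt, A=3 T=4 G=7 C=8): length 22, outside 15–20 ✗; longest run = 3 ✓; GC 15/22 = 68.2%, outside 41.2–56.8% ✗; Tm = 64.9 + 41·(15 − 16.4)/22 = 62.3°C, outside 44.3–56.9°C ✗ — fails.
Candidate 2 (18 nt, A=4 T=2 G=7 C=5): length 18 ✓; longest run = 2 ✓; GC 12/18 = 66.7%, outside 41.2–56.8% ✗; Tm = 64.9 + 41·(12 − 16.4)/18 = 54.9°C ✓ — fails.
Candidate 3 (19 nt, A=3 T=8 G=6 C=2): length 19 ✓; longest run = 4 ✓; GC 8/19 = 42.1% ✓; Tm = 64.9 + 41·(8 − 16.4)/19 = 46.8°C ✓ — passes.
Candidate 4 (20 nt, A=8 T=5 G=2 C=5): length 20 ✓; longest run = 3 ✓; GC 7/20 = 35.0%, outside 41.2–56.8% ✗; Tm = 64.9 + 41·(7 − 16.4)/20 = 45.6°C ✓ — fails.
Candidate 5 (16 nt, A=4 T=4 G=4 C=4): length 16 ✓; longest run = 2 ✓; GC 8/16 = 50.0% ✓; Tm = 64.9 + 41·(8 − 16.4)/16 = 43.4°C, outside 44.3–56.9°C ✗ — fails.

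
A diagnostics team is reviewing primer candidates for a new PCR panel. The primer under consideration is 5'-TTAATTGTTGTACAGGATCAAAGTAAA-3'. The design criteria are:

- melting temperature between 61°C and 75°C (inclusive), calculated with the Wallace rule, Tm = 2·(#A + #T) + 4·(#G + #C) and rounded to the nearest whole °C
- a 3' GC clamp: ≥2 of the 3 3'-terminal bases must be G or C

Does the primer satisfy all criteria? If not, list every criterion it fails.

Base counts: A=11, T=9, G=5, C=2 (length 27).
Tm: Tm = 2·20 + 4·7 = 68°C ✓
GC clamp: 3' end AAA has 0 G/C, need ≥2 ✗

Fails: GC clamp.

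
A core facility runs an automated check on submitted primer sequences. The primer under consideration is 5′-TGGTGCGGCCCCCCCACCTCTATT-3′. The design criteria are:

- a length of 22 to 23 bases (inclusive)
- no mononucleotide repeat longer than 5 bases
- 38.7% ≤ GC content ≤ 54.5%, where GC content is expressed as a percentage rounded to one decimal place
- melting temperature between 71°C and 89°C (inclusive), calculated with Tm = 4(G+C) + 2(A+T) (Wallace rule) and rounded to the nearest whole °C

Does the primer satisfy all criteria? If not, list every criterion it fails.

Base counts: A=2, T=6, G=5, C=11 (length 24).
length: length 24, outside 22–23 ✗
homopolymer run: longest run = 7, exceeds 5 ✗
GC content: GC 16/24 = 66.7%, outside 38.7–54.5% ✗
Tm: Tm = 2·8 + 4·16 = 80°C ✓

Fails: length, homopolymer run, GC content.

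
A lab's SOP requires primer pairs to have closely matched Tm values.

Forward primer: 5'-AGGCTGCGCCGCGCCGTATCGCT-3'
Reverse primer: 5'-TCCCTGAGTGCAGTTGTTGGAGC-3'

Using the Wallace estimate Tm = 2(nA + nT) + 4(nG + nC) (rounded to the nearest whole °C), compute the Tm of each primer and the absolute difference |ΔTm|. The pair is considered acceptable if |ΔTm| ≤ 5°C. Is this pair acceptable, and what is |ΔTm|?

|ΔTm| = 8°C; the pair is not acceptable.

Forward: A=2 T=4 G=8 C=9 → Tm = 2·6 + 4·17 = 80°C.
Reverse: A=3 T=7 G=8 C=5 → Tm = 2·10 + 4·13 = 72°C.
|ΔTm| = |80 − 72| = 8°C, > 5°C.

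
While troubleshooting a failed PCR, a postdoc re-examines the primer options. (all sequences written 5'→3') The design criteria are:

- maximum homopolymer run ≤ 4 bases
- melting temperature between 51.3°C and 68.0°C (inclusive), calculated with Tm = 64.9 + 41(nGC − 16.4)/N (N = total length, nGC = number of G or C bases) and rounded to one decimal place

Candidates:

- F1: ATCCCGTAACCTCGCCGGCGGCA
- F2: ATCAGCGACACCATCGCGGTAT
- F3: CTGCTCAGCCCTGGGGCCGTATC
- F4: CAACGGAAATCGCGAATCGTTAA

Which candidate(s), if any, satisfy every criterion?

F1 (23 nt, A=4 T=3 G=6 C=10): longest run = 3 ✓; Tm = 64.9 + 41·(16 − 16.4)/23 = 64.2°C ✓ — passes.
F2 (22 nt, A=6 T=4 G=5 C=7): longest run = 2 ✓; Tm = 64.9 + 41·(12 − 16.4)/22 = 56.7°C ✓ — passes.
F3 (23 nt, A=2 T=5 G=7 C=9): longest run = 4 ✓; Tm = 64.9 + 41·(16 − 16.4)/23 = 64.2°C ✓ — passes.
F4 (23 nt, A=9 T=4 G=5 C=5): longest run = 3 ✓; Tm = 64.9 + 41·(10 − 16.4)/23 = 53.5°C ✓ — passes.

F1, F2, F3 and F4.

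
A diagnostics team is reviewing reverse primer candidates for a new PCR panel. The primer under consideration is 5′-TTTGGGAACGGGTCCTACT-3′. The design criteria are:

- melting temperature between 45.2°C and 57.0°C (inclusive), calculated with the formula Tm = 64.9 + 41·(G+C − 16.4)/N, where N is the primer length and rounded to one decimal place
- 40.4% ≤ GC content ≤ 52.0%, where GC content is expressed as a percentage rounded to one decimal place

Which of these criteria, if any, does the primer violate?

Base counts: A=3, T=6, G=6, C=4 (length 19).
Tm: Tm = 64.9 + 41·(10 − 16.4)/19 = 51.1°C ✓
GC content: GC 10/19 = 52.6%, outside 40.4–52.0% ✗

Fails: GC content.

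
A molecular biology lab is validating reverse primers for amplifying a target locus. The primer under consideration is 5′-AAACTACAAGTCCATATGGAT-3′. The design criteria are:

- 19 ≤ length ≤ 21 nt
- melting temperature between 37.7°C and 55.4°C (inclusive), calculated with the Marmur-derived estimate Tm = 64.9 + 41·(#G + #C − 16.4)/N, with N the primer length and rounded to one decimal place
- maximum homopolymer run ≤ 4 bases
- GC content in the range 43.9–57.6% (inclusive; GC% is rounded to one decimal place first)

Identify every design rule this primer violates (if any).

Base counts: A=9, T=5, G=3, C=4 (length 21).
length: length 21 ✓
Tm: Tm = 64.9 + 41·(7 − 16.4)/21 = 46.5°C ✓
homopolymer run: longest run = 3 ✓
GC content: GC 7/21 = 33.3%, outside 43.9–57.6% ✗

Fails: GC content.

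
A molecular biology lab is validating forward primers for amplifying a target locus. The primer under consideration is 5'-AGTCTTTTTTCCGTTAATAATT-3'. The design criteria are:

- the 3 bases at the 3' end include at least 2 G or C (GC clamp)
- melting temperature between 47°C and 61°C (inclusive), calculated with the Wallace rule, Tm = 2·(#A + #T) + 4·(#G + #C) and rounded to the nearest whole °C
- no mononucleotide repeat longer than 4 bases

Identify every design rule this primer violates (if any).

Fails: GC clamp, homopolymer run.

Base counts: A=5, T=12, G=2, C=3 (length 22).
GC clamp: 3' end ATT has 0 G/C, need ≥2 ✗
Tm: Tm = 2·17 + 4·5 = 54°C ✓
homopolymer run: longest run = 6, exceeds 4 ✗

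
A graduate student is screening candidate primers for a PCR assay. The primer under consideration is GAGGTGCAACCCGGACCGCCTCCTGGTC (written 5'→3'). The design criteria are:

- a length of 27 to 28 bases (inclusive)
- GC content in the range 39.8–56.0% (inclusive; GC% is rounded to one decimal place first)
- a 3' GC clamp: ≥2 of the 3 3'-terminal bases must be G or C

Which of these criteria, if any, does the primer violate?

Fails: GC content.

Base counts: A=4, T=4, G=9, C=11 (length 28).
length: length 28 ✓
GC content: GC 20/28 = 71.4%, outside 39.8–56.0% ✗
GC clamp: 3' end GTC has 2 G/C ✓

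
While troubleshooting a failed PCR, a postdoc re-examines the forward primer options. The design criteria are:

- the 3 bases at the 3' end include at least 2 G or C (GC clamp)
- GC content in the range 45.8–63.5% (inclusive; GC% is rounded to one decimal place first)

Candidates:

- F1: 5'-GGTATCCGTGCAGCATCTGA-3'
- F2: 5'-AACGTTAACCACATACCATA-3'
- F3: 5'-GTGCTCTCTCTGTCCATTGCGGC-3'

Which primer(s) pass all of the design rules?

F3 only.

F1 (20 nt, A=4 T=5 G=6 C=5): 3' end TGA has 1 G/C, need ≥2 ✗; GC 11/20 = 55.0% ✓ — fails.
F2 (20 nt, A=9 T=4 G=1 C=6): 3' end ATA has 0 G/C, need ≥2 ✗; GC 7/20 = 35.0%, outside 45.8–63.5% ✗ — fails.
F3 (23 nt, A=1 T=8 G=6 C=8): 3' end GGC has 3 G/C ✓; GC 14/23 = 60.9% ✓ — passes.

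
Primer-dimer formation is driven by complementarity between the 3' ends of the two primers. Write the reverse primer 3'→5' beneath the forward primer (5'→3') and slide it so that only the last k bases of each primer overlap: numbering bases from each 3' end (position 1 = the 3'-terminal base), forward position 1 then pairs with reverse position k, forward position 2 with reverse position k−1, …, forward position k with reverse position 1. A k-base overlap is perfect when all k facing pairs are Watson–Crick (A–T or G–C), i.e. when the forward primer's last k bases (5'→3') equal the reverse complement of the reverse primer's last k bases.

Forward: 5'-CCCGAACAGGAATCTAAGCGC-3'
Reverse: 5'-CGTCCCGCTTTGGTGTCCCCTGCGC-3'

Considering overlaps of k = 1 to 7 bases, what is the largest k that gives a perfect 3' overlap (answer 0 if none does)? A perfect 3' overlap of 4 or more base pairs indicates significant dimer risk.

Longest perfect overlap: 4 complementary base pairs; significant dimer risk (threshold 4).

Last 7 bases (5'→3') — forward …TAAGCGC, reverse …CCTGCGC.
Reverse complement of the reverse primer's last 7 bases: GCGCAGG; its first k bases are the reverse complement of the reverse primer's last k bases, so a perfect k-base overlap needs the forward primer's last k bases to equal them.
Comparing (forward last k vs required): k=1: C vs G ✗; k=2: GC vs GC ✓; k=3: CGC vs GCG ✗; k=4: GCGC vs GCGC ✓; k=5: AGCGC vs GCGCA ✗; k=6: AAGCGC vs GCGCAG ✗; k=7: TAAGCGC vs GCGCAGG ✗.
Perfect overlaps at k = 2, 4; the largest is 4.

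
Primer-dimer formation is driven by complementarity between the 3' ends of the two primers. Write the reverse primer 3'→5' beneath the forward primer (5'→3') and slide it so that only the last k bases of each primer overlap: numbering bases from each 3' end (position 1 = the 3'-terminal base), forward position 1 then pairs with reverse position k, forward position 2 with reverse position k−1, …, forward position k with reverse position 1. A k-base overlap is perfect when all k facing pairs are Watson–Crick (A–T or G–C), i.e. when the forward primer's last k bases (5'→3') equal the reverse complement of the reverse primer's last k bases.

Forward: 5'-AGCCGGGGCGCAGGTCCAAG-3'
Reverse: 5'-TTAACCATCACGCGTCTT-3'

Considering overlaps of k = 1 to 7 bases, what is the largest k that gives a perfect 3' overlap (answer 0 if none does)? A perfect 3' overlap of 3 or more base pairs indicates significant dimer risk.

Last 7 bases (5'→3') — forward …GTCCAAG, reverse …GCGTCTT.
Reverse complement of the reverse primer's last 7 bases: AAGACGC; its first k bases are the reverse complement of the reverse primer's last k bases, so a perfect k-base overlap needs the forward primer's last k bases to equal them.
Comparing (forward last k vs required): k=1: G vs A ✗; k=2: AG vs AA ✗; k=3: AAG vs AAG ✓; k=4: CAAG vs AAGA ✗; k=5: CCAAG vs AAGAC ✗; k=6: TCCAAG vs AAGACG ✗; k=7: GTCCAAG vs AAGACGC ✗.
Only k = 3 is perfect, so the longest perfect 3' overlap is 3.

Longest perfect overlap: 3 complementary base pairs; significant dimer risk (threshold 3).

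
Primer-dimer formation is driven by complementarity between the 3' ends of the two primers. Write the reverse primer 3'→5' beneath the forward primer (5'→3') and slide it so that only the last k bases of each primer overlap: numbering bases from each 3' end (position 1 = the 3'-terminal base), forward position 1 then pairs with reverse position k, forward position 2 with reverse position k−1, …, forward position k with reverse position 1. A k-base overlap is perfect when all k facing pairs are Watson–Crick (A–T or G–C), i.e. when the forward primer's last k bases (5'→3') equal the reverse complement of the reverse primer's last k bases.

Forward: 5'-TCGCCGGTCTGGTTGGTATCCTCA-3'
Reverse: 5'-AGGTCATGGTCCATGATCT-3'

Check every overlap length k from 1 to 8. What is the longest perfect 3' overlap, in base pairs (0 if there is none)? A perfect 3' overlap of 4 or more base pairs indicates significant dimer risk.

Last 8 bases (5'→3') — forward …TATCCTCA, reverse …CATGATCT.
Reverse complement of the reverse primer's last 8 bases: AGATCATG; its first k bases are the reverse complement of the reverse primer's last k bases, so a perfect k-base overlap needs the forward primer's last k bases to equal them.
Comparing (forward last k vs required): k=1: A vs A ✓; k=2: CA vs AG ✗; k=3: TCA vs AGA ✗; k=4: CTCA vs AGAT ✗; k=5: CCTCA vs AGATC ✗; k=6: TCCTCA vs AGATCA ✗; k=7: ATCCTCA vs AGATCAT ✗; k=8: TATCCTCA vs AGATCATG ✗.
Only k = 1 is perfect, so the longest perfect 3' overlap is 1.

Longest perfect overlap: 1 complementary base pair; below the dimer-risk threshold (threshold 4).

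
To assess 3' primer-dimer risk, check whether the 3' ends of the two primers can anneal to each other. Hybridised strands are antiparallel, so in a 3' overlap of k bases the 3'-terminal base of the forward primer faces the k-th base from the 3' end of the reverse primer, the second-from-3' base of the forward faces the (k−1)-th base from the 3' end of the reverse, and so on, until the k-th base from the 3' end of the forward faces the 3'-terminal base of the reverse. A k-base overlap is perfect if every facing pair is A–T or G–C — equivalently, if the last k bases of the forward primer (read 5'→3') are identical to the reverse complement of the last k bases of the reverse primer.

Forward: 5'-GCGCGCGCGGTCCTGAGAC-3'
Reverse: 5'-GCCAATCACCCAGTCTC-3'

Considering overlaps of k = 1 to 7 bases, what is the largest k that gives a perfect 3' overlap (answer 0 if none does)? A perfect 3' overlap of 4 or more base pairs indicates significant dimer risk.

Longest perfect overlap: 5 complementary base pairs; significant dimer risk (threshold 4).

Last 7 bases (5'→3') — forward …CTGAGAC, reverse …CAGTCTC.
Reverse complement of the reverse primer's last 7 bases: GAGACTG; its first k bases are the reverse complement of the reverse primer's last k bases, so a perfect k-base overlap needs the forward primer's last k bases to equal them.
Comparing (forward last k vs required): k=1: C vs G ✗; k=2: AC vs GA ✗; k=3: GAC vs GAG ✗; k=4: AGAC vs GAGA ✗; k=5: GAGAC vs GAGAC ✓; k=6: TGAGAC vs GAGACT ✗; k=7: CTGAGAC vs GAGACTG ✗.
Only k = 5 is perfect, so the longest perfect 3' overlap is 5.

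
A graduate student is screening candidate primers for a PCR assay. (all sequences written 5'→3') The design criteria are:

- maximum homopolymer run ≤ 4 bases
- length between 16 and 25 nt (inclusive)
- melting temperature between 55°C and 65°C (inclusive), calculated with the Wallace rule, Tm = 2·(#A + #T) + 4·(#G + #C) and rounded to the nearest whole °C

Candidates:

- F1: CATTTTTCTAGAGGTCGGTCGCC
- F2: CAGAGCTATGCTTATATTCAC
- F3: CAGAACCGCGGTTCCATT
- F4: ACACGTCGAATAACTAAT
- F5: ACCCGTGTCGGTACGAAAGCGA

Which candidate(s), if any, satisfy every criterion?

F1 (23 nt, A=3 T=8 G=6 C=6): longest run = 5, exceeds 4 ✗; length 23 ✓; Tm = 2·11 + 4·12 = 70°C, outside 55–65°C ✗ — fails.
F2 (21 nt, A=6 T=7 G=3 C=5): longest run = 2 ✓; length 21 ✓; Tm = 2·13 + 4·8 = 58°C ✓ — passes.
F3 (18 nt, A=4 T=4 G=4 C=6): longest run = 2 ✓; length 18 ✓; Tm = 2·8 + 4·10 = 56°C ✓ — passes.
F4 (18 nt, A=8 T=4 G=2 C=4): longest run = 2 ✓; length 18 ✓; Tm = 2·12 + 4·6 = 48°C, outside 55–65°C ✗ — fails.
F5 (22 nt, A=6 T=3 G=7 C=6): longest run = 3 ✓; length 22 ✓; Tm = 2·9 + 4·13 = 70°C, outside 55–65°C ✗ — fails.

F2 and F3.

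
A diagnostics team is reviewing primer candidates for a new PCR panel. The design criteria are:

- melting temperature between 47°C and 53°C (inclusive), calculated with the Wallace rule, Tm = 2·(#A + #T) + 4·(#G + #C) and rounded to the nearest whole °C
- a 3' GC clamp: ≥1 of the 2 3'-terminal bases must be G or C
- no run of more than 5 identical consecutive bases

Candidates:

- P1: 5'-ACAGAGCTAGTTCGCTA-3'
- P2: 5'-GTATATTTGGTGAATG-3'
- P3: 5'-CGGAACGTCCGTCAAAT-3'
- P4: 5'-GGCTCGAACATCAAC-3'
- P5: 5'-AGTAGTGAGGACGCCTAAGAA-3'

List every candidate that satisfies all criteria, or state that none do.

None of the candidates satisfy all criteria.

P1 (17 nt, A=5 T=4 G=4 C=4): Tm = 2·9 + 4·8 = 50°C ✓; 3' end TA has 0 G/C, need ≥1 ✗; longest run = 2 ✓ — fails.
P2 (16 nt, A=4 T=7 G=5 C=0): Tm = 2·11 + 4·5 = 42°C, outside 47–53°C ✗; 3' end TG has 1 G/C ✓; longest run = 3 ✓ — fails.
P3 (17 nt, A=5 T=3 G=4 C=5): Tm = 2·8 + 4·9 = 52°C ✓; 3' end AT has 0 G/C, need ≥1 ✗; longest run = 3 ✓ — fails.
P4 (15 nt, A=5 T=2 G=3 C=5): Tm = 2·7 + 4·8 = 46°C, outside 47–53°C ✗; 3' end AC has 1 G/C ✓; longest run = 2 ✓ — fails.
P5 (21 nt, A=8 T=3 G=7 C=3): Tm = 2·11 + 4·10 = 62°C, outside 47–53°C ✗; 3' end AA has 0 G/C, need ≥1 ✗; longest run = 2 ✓ — fails.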